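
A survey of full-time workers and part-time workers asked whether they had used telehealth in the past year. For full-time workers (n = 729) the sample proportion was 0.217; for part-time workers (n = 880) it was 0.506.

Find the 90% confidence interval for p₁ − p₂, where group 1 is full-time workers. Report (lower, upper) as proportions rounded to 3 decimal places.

(-0.326, -0.252)

Each SE is √(p̂(1−p̂)/n): √(0.2170·0.7830/729) = 0.01527 and √(0.5060·0.4940/880) = 0.01685.
SE(p̂₁ − p̂₂) = √(SE₁² + SE₂²) = √(0.0002331729 + 0.0002839225) = 0.02274, since the two samples are independent.
At 90% confidence z* = 1.645; margin = 1.645 × 0.02274 = 0.03741.
The difference is 0.2170 − 0.5060 = -0.2890, so the interval is -0.2890 ± 0.03741 = (-0.326, -0.252).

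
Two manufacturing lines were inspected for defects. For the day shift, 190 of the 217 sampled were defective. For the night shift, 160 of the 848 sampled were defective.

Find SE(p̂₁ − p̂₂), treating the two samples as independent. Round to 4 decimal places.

p̂₁ = 190/217 = 0.8756 and p̂₂ = 160/848 = 0.1887.
SE₁ = √(p̂₁(1−p̂₁)/n₁) = √(0.8756·0.1244/217) = 0.02240; SE₂ = √(0.1887·0.8113/848) = 0.01344.
Independent samples: SE of the difference = √(SE₁² + SE₂²) = √(0.00050176 + 0.0001806336) = 0.02612.

0.0261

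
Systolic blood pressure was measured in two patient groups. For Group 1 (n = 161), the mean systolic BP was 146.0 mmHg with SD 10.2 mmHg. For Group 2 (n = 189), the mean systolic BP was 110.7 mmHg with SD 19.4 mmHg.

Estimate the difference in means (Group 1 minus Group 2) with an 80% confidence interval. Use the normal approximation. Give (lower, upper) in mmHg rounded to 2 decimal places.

SE₁ = s₁/√n₁ = 10.2/√161 = 0.8039; SE₂ = 19.4/√189 = 1.4111.
Independent samples, unequal variances: SE_diff = √(SE₁² + SE₂²) = √(0.64625521 + 1.99120321) = 1.6240.
z* = 1.282, so margin of error = 1.282 × 1.6240 = 2.0820.
Difference in means = 146.0 − 110.7 = 35.3000.
35.3000 ± 2.0820 → (33.22, 37.38).

(33.22, 37.38)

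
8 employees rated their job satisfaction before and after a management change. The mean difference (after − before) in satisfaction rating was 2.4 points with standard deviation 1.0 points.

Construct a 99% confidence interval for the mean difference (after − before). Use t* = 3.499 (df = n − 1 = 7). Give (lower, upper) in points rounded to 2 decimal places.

(1.16, 3.64)

This is a matched-pairs design, so SE = s_d/√n = 1.0/√8 = 0.3536.
Margin = 3.499 × 0.3536 = 1.2372; the interval is 2.4 ± 1.2372 = (1.16, 3.64).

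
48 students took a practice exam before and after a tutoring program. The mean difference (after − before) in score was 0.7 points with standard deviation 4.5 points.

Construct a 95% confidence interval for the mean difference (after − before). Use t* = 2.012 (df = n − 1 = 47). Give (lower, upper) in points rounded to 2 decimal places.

(-0.61, 2.01)

Paired design: SE = s_d/√n = 4.5/√48 = 0.6495.
t* = 2.012; margin of error = 2.012 × 0.6495 = 1.3068.
0.7 ± 1.3068 → (-0.61, 2.01).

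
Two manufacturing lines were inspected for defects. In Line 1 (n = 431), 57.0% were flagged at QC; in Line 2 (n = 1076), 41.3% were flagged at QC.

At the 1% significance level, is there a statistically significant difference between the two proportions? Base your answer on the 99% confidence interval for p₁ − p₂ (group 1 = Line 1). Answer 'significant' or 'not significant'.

significant

SE₁ = √(p̂₁(1−p̂₁)/n₁) = √(0.5700·0.4300/431) = 0.02385; SE₂ = √(0.4130·0.5870/1076) = 0.01501.
Independent samples: SE of the difference = √(SE₁² + SE₂²) = √(0.0005688225 + 0.0002253001) = 0.02818.
z* for 99% confidence is 2.576, so the margin of error is 2.576 × 0.02818 = 0.07259.
Point estimate p̂₁ − p̂₂ = 0.5700 − 0.4130 = 0.1570.
0.1570 ± 0.07259 → (0.08441, 0.22959).
The interval (0.08441, 0.22959) does not contain 0, so the difference is significant.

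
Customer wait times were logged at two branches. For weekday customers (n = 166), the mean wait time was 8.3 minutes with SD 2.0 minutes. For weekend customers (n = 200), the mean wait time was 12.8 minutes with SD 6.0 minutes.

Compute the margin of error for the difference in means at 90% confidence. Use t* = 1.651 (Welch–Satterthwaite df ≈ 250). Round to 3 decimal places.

SE₁ = s₁/√n₁ = 2.0/√166 = 0.1552; SE₂ = 6.0/√200 = 0.4243.
Independent samples, unequal variances: SE_diff = √(SE₁² + SE₂²) = √(0.02408704 + 0.18003049) = 0.4518.
t* = 1.651, so margin of error = 1.651 × 0.4518 = 0.7459.

0.746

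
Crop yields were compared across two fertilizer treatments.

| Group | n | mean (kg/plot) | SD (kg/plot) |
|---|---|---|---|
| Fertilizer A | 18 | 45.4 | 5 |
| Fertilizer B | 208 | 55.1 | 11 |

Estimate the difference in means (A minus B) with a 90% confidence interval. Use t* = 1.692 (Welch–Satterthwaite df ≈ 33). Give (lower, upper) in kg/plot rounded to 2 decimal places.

Standard errors of each mean: 5/√18 = 1.1785 and 11/√208 = 0.7627.
SE(x̄₁ − x̄₂) = √(1.1785² + 0.7627²) = 1.4038 for independent samples with unequal variances.
With t* = 1.692, the margin is 1.692 × 1.4038 = 2.3752.
x̄₁ − x̄₂ = 45.4 − 55.1 = -9.7000; the interval is -9.7000 ± 2.3752 = (-12.08, -7.32).

(-12.08, -7.32)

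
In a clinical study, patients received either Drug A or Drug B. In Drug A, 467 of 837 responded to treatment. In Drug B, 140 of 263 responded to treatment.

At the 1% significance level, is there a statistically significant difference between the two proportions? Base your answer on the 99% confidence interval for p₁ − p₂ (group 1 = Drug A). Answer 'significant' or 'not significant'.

First, p̂₁ = 467/837 = 0.5579; p̂₂ = 140/263 = 0.5323.
The two standard errors are √(0.5579×0.4421/837) = 0.01717 and √(0.5323×0.4677/263) = 0.03077.
Because the samples are independent, SE_diff = √(0.01717² + 0.03077²) = 0.03524.
Using z* = 2.576 for 99%, ME = 2.576 × 0.03524 = 0.09078.
p̂₁ − p̂₂ = 0.0256; interval 0.0256 ± 0.09078 gives (-0.06518, 0.11638).
The interval (-0.06518, 0.11638) contains 0, so the difference is not significant.

not significant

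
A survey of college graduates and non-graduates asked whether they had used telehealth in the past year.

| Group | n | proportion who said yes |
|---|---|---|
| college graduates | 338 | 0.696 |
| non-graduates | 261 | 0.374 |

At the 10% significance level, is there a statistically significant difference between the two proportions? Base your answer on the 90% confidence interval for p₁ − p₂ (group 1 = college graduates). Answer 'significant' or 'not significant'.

significant

SE₁ = √(p̂₁(1−p̂₁)/n₁) = √(0.6960·0.3040/338) = 0.02502; SE₂ = √(0.3740·0.6260/261) = 0.02995.
Independent samples: SE of the difference = √(SE₁² + SE₂²) = √(0.0006260004 + 0.0008970025) = 0.03903.
z* for 90% confidence is 1.645, so the margin of error is 1.645 × 0.03903 = 0.06420.
Point estimate p̂₁ − p̂₂ = 0.6960 − 0.3740 = 0.3220.
0.3220 ± 0.06420 → (0.25780, 0.38620).
The interval (0.25780, 0.38620) does not contain 0, so the difference is significant.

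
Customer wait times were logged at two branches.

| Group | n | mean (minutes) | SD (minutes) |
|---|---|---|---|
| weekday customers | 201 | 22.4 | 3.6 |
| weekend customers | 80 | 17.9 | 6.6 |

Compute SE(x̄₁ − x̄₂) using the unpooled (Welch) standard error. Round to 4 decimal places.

Standard errors of each mean: 3.6/√201 = 0.2539 and 6.6/√80 = 0.7379.
SE(x̄₁ − x̄₂) = √(0.2539² + 0.7379²) = 0.7804 for independent samples with unequal variances.

0.7804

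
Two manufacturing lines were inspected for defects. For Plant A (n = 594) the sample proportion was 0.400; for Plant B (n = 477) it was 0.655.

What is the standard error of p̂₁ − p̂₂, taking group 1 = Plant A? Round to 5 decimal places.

SE₁ = √(p̂₁(1−p̂₁)/n₁) = √(0.4000·0.6000/594) = 0.02010; SE₂ = √(0.6550·0.3450/477) = 0.02177.
Independent samples: SE of the difference = √(SE₁² + SE₂²) = √(0.00040401 + 0.0004739329) = 0.02963.

0.02963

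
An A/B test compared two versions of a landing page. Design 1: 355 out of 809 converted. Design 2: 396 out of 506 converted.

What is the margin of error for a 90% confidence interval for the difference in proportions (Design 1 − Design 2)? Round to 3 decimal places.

First, p̂₁ = 355/809 = 0.4388; p̂₂ = 396/506 = 0.7826.
The two standard errors are √(0.4388×0.5612/809) = 0.01745 and √(0.7826×0.2174/506) = 0.01834.
Because the samples are independent, SE_diff = √(0.01745² + 0.01834²) = 0.02532.
Using z* = 1.645 for 90%, ME = 1.645 × 0.02532 = 0.04165.

0.042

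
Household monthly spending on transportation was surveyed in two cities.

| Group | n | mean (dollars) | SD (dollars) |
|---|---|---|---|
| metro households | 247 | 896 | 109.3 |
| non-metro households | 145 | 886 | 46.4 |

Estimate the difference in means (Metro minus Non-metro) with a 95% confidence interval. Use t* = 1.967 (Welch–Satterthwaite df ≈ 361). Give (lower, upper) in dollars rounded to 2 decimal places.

Per-group SEs: s₁/√n₁ = 109.3/√247 = 6.9546, s₂/√n₂ = 46.4/√145 = 3.8533.
Unpooled SE of the difference: √(48.36646116 + 14.84792089) = 7.9507.
Margin of error = t* · SE = 1.967 × 7.9507 = 15.6390.
x̄₁ − x̄₂ = 896 − 886 = 10.0000.
CI: 10.0000 ± 15.6390 = (-5.64, 25.64).

(-5.64, 25.64)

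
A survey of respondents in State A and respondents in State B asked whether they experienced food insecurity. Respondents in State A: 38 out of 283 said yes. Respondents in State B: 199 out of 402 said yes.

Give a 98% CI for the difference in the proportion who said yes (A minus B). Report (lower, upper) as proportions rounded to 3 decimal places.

First, p̂₁ = 38/283 = 0.1343; p̂₂ = 199/402 = 0.4950.
The two standard errors are √(0.1343×0.8657/283) = 0.02027 and √(0.4950×0.5050/402) = 0.02494.
Because the samples are independent, SE_diff = √(0.02027² + 0.02494²) = 0.03214.
Using z* = 2.326 for 98%, ME = 2.326 × 0.03214 = 0.07476.
p̂₁ − p̂₂ = -0.3607; interval -0.3607 ± 0.07476 gives (-0.435, -0.286).

(-0.435, -0.286)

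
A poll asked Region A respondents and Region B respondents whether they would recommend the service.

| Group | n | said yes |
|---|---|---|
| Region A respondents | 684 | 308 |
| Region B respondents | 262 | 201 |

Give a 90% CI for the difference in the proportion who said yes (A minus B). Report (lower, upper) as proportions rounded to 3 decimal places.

(-0.370, -0.264)

p̂₁ = 308/684 = 0.4503 and p̂₂ = 201/262 = 0.7672.
SE₁ = √(p̂₁(1−p̂₁)/n₁) = √(0.4503·0.5497/684) = 0.01902; SE₂ = √(0.7672·0.2328/262) = 0.02611.
Independent samples: SE of the difference = √(SE₁² + SE₂²) = √(0.0003617604 + 0.0006817321) = 0.03230.
z* for 90% confidence is 1.645, so the margin of error is 1.645 × 0.03230 = 0.05313.
Point estimate p̂₁ − p̂₂ = 0.4503 − 0.7672 = -0.3169.
-0.3169 ± 0.05313 → (-0.370, -0.264).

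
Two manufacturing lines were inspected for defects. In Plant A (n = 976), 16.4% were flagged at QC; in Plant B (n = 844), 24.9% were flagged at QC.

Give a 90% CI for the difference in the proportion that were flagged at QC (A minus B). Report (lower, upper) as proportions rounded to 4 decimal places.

Each SE is √(p̂(1−p̂)/n): √(0.1640·0.8360/976) = 0.01185 and √(0.2490·0.7510/844) = 0.01488.
SE(p̂₁ − p̂₂) = √(SE₁² + SE₂²) = √(0.0001404225 + 0.0002214144) = 0.01902, since the two samples are independent.
At 90% confidence z* = 1.645; margin = 1.645 × 0.01902 = 0.03129.
The difference is 0.1640 − 0.2490 = -0.0850, so the interval is -0.0850 ± 0.03129 = (-0.1163, -0.0537).

(-0.1163, -0.0537)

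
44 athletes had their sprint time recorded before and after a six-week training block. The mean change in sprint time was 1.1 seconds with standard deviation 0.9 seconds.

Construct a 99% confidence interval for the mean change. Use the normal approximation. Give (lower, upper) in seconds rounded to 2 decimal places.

Paired design: SE = s_d/√n = 0.9/√44 = 0.1357.
z* = 2.576; margin of error = 2.576 × 0.1357 = 0.3496.
1.1 ± 0.3496 → (0.75, 1.45).

(0.75, 1.45)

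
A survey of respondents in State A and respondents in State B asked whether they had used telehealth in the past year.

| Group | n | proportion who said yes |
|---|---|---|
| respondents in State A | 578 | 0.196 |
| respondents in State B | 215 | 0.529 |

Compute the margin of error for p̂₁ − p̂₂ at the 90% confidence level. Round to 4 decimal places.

0.0622

The two standard errors are √(0.1960×0.8040/578) = 0.01651 and √(0.5290×0.4710/215) = 0.03404.
Because the samples are independent, SE_diff = √(0.01651² + 0.03404²) = 0.03783.
Using z* = 1.645 for 90%, ME = 1.645 × 0.03783 = 0.06223.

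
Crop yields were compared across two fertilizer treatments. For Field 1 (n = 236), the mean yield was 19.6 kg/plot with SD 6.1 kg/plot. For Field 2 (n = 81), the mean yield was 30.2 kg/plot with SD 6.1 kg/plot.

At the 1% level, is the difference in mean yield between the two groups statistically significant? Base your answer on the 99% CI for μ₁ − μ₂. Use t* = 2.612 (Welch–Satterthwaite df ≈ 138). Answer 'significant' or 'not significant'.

significant

Standard errors of each mean: 6.1/√236 = 0.3971 and 6.1/√81 = 0.6778.
SE(x̄₁ − x̄₂) = √(0.3971² + 0.6778²) = 0.7856 for independent samples with unequal variances.
With t* = 2.612, the margin is 2.612 × 0.7856 = 2.0520.
x̄₁ − x̄₂ = 19.6 − 30.2 = -10.6000; the interval is -10.6000 ± 2.0520 = (-12.6520, -8.5480).
The interval (-12.6520, -8.5480) does not contain 0, so the difference is significant.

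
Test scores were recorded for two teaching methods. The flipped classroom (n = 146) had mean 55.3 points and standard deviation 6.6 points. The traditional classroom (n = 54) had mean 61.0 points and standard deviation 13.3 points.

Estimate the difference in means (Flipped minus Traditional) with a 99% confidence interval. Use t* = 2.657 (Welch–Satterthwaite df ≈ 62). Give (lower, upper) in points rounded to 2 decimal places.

(-10.72, -0.68)

Standard errors of each mean: 6.6/√146 = 0.5462 and 13.3/√54 = 1.8099.
SE(x̄₁ − x̄₂) = √(0.5462² + 1.8099²) = 1.8905 for independent samples with unequal variances.
With t* = 2.657, the margin is 2.657 × 1.8905 = 5.0231.
x̄₁ − x̄₂ = 55.3 − 61.0 = -5.7000; the interval is -5.7000 ± 5.0231 = (-10.72, -0.68).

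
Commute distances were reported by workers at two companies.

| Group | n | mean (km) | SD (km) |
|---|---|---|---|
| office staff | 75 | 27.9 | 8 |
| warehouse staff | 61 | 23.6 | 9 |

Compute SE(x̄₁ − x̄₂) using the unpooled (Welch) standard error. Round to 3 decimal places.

Standard errors of each mean: 8/√75 = 0.9238 and 9/√61 = 1.1523.
SE(x̄₁ − x̄₂) = √(0.9238² + 1.1523²) = 1.4769 for independent samples with unequal variances.

1.477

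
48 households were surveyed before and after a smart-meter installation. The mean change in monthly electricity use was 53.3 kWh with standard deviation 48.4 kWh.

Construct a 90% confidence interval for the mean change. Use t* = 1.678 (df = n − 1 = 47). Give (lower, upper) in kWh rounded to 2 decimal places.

(41.58, 65.02)

Paired design: SE = s_d/√n = 48.4/√48 = 6.9859.
t* = 1.678; margin of error = 1.678 × 6.9859 = 11.7223.
53.3 ± 11.7223 → (41.58, 65.02).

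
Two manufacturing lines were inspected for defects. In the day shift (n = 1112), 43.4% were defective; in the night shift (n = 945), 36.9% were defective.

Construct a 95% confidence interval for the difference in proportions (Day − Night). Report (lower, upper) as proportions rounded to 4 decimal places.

(0.0226, 0.1074)

SE₁ = √(p̂₁(1−p̂₁)/n₁) = √(0.4340·0.5660/1112) = 0.01486; SE₂ = √(0.3690·0.6310/945) = 0.01570.
Independent samples: SE of the difference = √(SE₁² + SE₂²) = √(0.0002208196 + 0.00024649) = 0.02162.
z* for 95% confidence is 1.960, so the margin of error is 1.960 × 0.02162 = 0.04238.
Point estimate p̂₁ − p̂₂ = 0.4340 − 0.3690 = 0.0650.
0.0650 ± 0.04238 → (0.0226, 0.1074).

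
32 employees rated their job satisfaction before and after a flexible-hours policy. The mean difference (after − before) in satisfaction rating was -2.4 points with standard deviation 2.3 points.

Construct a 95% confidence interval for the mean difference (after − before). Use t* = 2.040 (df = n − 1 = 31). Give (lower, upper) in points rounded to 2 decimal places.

(-3.23, -1.57)

Paired design: SE = s_d/√n = 2.3/√32 = 0.4066.
t* = 2.040; margin of error = 2.040 × 0.4066 = 0.8295.
-2.4 ± 0.8295 → (-3.23, -1.57).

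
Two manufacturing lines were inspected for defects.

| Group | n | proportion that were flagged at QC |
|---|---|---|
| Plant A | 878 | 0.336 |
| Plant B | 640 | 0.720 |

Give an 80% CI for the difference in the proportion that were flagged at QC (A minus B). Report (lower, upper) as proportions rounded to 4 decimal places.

(-0.4146, -0.3534)

The two standard errors are √(0.3360×0.6640/878) = 0.01594 and √(0.7200×0.2800/640) = 0.01775.
Because the samples are independent, SE_diff = √(0.01594² + 0.01775²) = 0.02386.
Using z* = 1.282 for 80%, ME = 1.282 × 0.02386 = 0.03059.
p̂₁ − p̂₂ = -0.3840; interval -0.3840 ± 0.03059 gives (-0.4146, -0.3534).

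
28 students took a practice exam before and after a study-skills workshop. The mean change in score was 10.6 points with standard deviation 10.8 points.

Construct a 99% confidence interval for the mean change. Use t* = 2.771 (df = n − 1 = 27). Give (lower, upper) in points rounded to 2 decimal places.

(4.94, 16.26)

This is a matched-pairs design, so SE = s_d/√n = 10.8/√28 = 2.0410.
Margin = 2.771 × 2.0410 = 5.6556; the interval is 10.6 ± 5.6556 = (4.94, 16.26).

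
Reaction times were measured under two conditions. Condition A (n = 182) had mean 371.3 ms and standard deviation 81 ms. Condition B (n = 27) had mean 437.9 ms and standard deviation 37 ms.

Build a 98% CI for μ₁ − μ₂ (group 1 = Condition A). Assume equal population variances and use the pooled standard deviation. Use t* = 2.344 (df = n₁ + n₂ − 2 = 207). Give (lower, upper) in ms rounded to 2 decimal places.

Pooled variance s_p² = [181·81² + 26·37²] / (182+27−2) = 5908.8647, so s_p = 76.8691.
SE_diff = s_p·√(1/n₁ + 1/n₂) = 76.8691·√(1/182 + 1/27) = 15.8529.
t* = 2.344; margin = 2.344 × 15.8529 = 37.1592.
Difference = 371.3 − 437.9 = -66.6000.
-66.6000 ± 37.1592 → (-103.76, -29.44).

(-103.76, -29.44)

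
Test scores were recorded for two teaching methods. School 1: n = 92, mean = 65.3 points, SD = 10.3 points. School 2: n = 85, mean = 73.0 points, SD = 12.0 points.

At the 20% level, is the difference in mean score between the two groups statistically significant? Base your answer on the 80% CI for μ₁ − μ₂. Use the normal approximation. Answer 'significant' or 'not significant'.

significant

Standard errors of each mean: 10.3/√92 = 1.0738 and 12.0/√85 = 1.3016.
SE(x̄₁ − x̄₂) = √(1.0738² + 1.3016²) = 1.6874 for independent samples with unequal variances.
With z* = 1.282, the margin is 1.282 × 1.6874 = 2.1632.
x̄₁ − x̄₂ = 65.3 − 73.0 = -7.7000; the interval is -7.7000 ± 2.1632 = (-9.8632, -5.5368).
The interval (-9.8632, -5.5368) does not contain 0, so the difference is significant.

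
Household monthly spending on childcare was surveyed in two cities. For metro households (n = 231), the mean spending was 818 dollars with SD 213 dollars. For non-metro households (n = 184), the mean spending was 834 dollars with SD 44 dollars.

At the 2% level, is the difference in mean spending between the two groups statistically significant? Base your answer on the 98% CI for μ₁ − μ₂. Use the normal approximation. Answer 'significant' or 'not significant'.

SE₁ = s₁/√n₁ = 213/√231 = 14.0144; SE₂ = 44/√184 = 3.2437.
Independent samples, unequal variances: SE_diff = √(SE₁² + SE₂²) = √(196.40340736 + 10.52158969) = 14.3849.
z* = 2.326, so margin of error = 2.326 × 14.3849 = 33.4593.
Difference in means = 818 − 834 = -16.0000.
-16.0000 ± 33.4593 → (-49.4593, 17.4593).
The interval (-49.4593, 17.4593) contains 0, so the difference is not significant.

not significant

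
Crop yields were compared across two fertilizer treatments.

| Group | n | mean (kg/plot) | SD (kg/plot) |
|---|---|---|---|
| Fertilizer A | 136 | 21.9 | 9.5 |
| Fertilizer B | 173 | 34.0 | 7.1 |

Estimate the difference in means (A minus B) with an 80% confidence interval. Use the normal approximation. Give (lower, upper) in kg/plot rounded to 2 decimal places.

Standard errors of each mean: 9.5/√136 = 0.8146 and 7.1/√173 = 0.5398.
SE(x̄₁ − x̄₂) = √(0.8146² + 0.5398²) = 0.9772 for independent samples with unequal variances.
With z* = 1.282, the margin is 1.282 × 0.9772 = 1.2528.
x̄₁ − x̄₂ = 21.9 − 34.0 = -12.1000; the interval is -12.1000 ± 1.2528 = (-13.35, -10.85).

(-13.35, -10.85)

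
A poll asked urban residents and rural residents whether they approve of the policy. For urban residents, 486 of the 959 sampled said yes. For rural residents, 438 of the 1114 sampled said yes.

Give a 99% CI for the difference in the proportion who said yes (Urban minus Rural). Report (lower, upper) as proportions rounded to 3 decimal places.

(0.057, 0.170)

Sample proportions: 486/959 = 0.5068, 438/1114 = 0.3932.
Each SE is √(p̂(1−p̂)/n): √(0.5068·0.4932/959) = 0.01614 and √(0.3932·0.6068/1114) = 0.01463.
SE(p̂₁ − p̂₂) = √(SE₁² + SE₂²) = √(0.0002604996 + 0.0002140369) = 0.02178, since the two samples are independent.
At 99% confidence z* = 2.576; margin = 2.576 × 0.02178 = 0.05611.
The difference is 0.5068 − 0.3932 = 0.1136, so the interval is 0.1136 ± 0.05611 = (0.057, 0.170).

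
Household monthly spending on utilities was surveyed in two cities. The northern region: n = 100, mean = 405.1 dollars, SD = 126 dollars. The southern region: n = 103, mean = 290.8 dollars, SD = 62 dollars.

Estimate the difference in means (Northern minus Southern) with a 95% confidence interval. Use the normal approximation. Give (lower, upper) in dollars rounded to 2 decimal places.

SE₁ = s₁/√n₁ = 126/√100 = 12.6000; SE₂ = 62/√103 = 6.1090.
Independent samples, unequal variances: SE_diff = √(SE₁² + SE₂²) = √(158.76 + 37.319881) = 14.0029.
z* = 1.960, so margin of error = 1.960 × 14.0029 = 27.4457.
Difference in means = 405.1 − 290.8 = 114.3000.
114.3000 ± 27.4457 → (86.85, 141.75).

(86.85, 141.75)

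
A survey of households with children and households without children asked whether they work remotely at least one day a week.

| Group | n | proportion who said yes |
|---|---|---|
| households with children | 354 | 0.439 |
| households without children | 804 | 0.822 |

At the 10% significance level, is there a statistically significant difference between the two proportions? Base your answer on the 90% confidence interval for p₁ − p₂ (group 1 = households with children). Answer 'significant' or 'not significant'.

SE₁ = √(p̂₁(1−p̂₁)/n₁) = √(0.4390·0.5610/354) = 0.02638; SE₂ = √(0.8220·0.1780/804) = 0.01349.
Independent samples: SE of the difference = √(SE₁² + SE₂²) = √(0.0006959044 + 0.0001819801) = 0.02963.
z* for 90% confidence is 1.645, so the margin of error is 1.645 × 0.02963 = 0.04874.
Point estimate p̂₁ − p̂₂ = 0.4390 − 0.8220 = -0.3830.
-0.3830 ± 0.04874 → (-0.43174, -0.33426).
The interval (-0.43174, -0.33426) does not contain 0, so the difference is significant.

significant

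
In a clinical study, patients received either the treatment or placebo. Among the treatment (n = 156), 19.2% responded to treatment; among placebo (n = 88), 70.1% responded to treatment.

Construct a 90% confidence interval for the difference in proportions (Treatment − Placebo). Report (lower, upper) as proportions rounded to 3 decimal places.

(-0.605, -0.413)

SE₁ = √(p̂₁(1−p̂₁)/n₁) = √(0.1920·0.8080/156) = 0.03154; SE₂ = √(0.7010·0.2990/88) = 0.04880.
Independent samples: SE of the difference = √(SE₁² + SE₂²) = √(0.0009947716 + 0.00238144) = 0.05811.
z* for 90% confidence is 1.645, so the margin of error is 1.645 × 0.05811 = 0.09559.
Point estimate p̂₁ − p̂₂ = 0.1920 − 0.7010 = -0.5090.
-0.5090 ± 0.09559 → (-0.605, -0.413).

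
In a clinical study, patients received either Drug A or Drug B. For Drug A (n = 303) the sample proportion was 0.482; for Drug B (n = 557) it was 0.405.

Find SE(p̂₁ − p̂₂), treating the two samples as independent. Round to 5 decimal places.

The two standard errors are √(0.4820×0.5180/303) = 0.02871 and √(0.4050×0.5950/557) = 0.02080.
Because the samples are independent, SE_diff = √(0.02871² + 0.02080²) = 0.03545.

0.03545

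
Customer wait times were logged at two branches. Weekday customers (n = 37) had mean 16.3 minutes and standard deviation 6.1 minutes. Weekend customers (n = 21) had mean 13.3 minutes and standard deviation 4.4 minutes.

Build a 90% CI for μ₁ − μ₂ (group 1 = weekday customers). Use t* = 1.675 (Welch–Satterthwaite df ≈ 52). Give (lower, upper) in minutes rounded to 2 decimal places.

(0.67, 5.33)

SE₁ = s₁/√n₁ = 6.1/√37 = 1.0028; SE₂ = 4.4/√21 = 0.9602.
Independent samples, unequal variances: SE_diff = √(SE₁² + SE₂²) = √(1.00560784 + 0.92198404) = 1.3884.
t* = 1.675, so margin of error = 1.675 × 1.3884 = 2.3256.
Difference in means = 16.3 − 13.3 = 3.0000.
3.0000 ± 2.3256 → (0.67, 5.33).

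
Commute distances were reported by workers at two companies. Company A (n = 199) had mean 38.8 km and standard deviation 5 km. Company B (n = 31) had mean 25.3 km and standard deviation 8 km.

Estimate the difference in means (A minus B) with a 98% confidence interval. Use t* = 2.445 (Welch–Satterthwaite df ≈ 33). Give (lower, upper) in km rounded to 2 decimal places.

(9.88, 17.12)

SE₁ = s₁/√n₁ = 5/√199 = 0.3544; SE₂ = 8/√31 = 1.4368.
Independent samples, unequal variances: SE_diff = √(SE₁² + SE₂²) = √(0.12559936 + 2.06439424) = 1.4799.
t* = 2.445, so margin of error = 2.445 × 1.4799 = 3.6184.
Difference in means = 38.8 − 25.3 = 13.5000.
13.5000 ± 3.6184 → (9.88, 17.12).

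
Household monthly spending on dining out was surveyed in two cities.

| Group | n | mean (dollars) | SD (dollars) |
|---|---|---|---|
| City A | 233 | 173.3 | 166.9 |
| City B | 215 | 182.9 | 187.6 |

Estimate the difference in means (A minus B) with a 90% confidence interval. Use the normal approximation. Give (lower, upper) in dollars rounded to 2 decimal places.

(-37.29, 18.09)

Standard errors of each mean: 166.9/√233 = 10.9340 and 187.6/√215 = 12.7942.
SE(x̄₁ − x̄₂) = √(10.9340² + 12.7942²) = 16.8299 for independent samples with unequal variances.
With z* = 1.645, the margin is 1.645 × 16.8299 = 27.6852.
x̄₁ − x̄₂ = 173.3 − 182.9 = -9.6000; the interval is -9.6000 ± 27.6852 = (-37.29, 18.09).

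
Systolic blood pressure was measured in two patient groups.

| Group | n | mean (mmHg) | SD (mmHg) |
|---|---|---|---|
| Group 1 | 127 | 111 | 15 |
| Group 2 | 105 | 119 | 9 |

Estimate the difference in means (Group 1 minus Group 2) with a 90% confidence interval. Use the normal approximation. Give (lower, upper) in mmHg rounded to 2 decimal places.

(-10.62, -5.38)

Per-group SEs: s₁/√n₁ = 15/√127 = 1.3310, s₂/√n₂ = 9/√105 = 0.8783.
Unpooled SE of the difference: √(1.771561 + 0.77141089) = 1.5947.
Margin of error = z* · SE = 1.645 × 1.5947 = 2.6233.
x̄₁ − x̄₂ = 111 − 119 = -8.0000.
CI: -8.0000 ± 2.6233 = (-10.62, -5.38).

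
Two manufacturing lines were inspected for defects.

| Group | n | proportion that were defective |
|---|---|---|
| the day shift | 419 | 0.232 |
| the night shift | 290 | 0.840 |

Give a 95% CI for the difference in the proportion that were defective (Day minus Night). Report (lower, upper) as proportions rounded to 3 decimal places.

Each SE is √(p̂(1−p̂)/n): √(0.2320·0.7680/419) = 0.02062 and √(0.8400·0.1600/290) = 0.02153.
SE(p̂₁ − p̂₂) = √(SE₁² + SE₂²) = √(0.0004251844 + 0.0004635409) = 0.02981, since the two samples are independent.
At 95% confidence z* = 1.960; margin = 1.960 × 0.02981 = 0.05843.
The difference is 0.2320 − 0.8400 = -0.6080, so the interval is -0.6080 ± 0.05843 = (-0.666, -0.550).

(-0.666, -0.550)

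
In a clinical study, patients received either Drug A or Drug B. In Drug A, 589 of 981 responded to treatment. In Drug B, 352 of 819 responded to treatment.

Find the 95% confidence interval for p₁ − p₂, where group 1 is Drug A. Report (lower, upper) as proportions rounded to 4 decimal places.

Sample proportions: 589/981 = 0.6004, 352/819 = 0.4298.
Each SE is √(p̂(1−p̂)/n): √(0.6004·0.3996/981) = 0.01564 and √(0.4298·0.5702/819) = 0.01730.
SE(p̂₁ − p̂₂) = √(SE₁² + SE₂²) = √(0.0002446096 + 0.00029929) = 0.02332, since the two samples are independent.
At 95% confidence z* = 1.960; margin = 1.960 × 0.02332 = 0.04571.
The difference is 0.6004 − 0.4298 = 0.1706, so the interval is 0.1706 ± 0.04571 = (0.1249, 0.2163).

(0.1249, 0.2163)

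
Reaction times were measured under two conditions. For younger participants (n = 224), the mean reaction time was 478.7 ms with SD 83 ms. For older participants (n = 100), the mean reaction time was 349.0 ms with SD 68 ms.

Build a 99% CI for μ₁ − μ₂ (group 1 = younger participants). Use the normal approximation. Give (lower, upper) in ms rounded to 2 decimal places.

(107.10, 152.30)

SE₁ = s₁/√n₁ = 83/√224 = 5.5457; SE₂ = 68/√100 = 6.8000.
Independent samples, unequal variances: SE_diff = √(SE₁² + SE₂²) = √(30.75478849 + 46.24) = 8.7747.
z* = 2.576, so margin of error = 2.576 × 8.7747 = 22.6036.
Difference in means = 478.7 − 349.0 = 129.7000.
129.7000 ± 22.6036 → (107.10, 152.30).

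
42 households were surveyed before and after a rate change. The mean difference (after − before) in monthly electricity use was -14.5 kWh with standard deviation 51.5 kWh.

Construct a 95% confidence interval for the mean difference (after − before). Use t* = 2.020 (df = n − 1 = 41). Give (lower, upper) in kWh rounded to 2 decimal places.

(-30.55, 1.55)

Paired design: SE = s_d/√n = 51.5/√42 = 7.9466.
t* = 2.020; margin of error = 2.020 × 7.9466 = 16.0521.
-14.5 ± 16.0521 → (-30.55, 1.55).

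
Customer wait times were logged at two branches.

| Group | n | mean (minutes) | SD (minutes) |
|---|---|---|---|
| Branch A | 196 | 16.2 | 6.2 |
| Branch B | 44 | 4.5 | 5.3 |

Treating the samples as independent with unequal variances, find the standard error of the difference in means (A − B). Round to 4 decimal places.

SE₁ = s₁/√n₁ = 6.2/√196 = 0.4429; SE₂ = 5.3/√44 = 0.7990.
Independent samples, unequal variances: SE_diff = √(SE₁² + SE₂²) = √(0.19616041 + 0.638401) = 0.9135.

0.9135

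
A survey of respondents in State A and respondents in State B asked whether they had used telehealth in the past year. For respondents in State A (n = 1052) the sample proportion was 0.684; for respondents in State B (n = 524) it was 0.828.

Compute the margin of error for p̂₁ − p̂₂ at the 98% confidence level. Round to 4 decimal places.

0.0508

Each SE is √(p̂(1−p̂)/n): √(0.6840·0.3160/1052) = 0.01433 and √(0.8280·0.1720/524) = 0.01649.
SE(p̂₁ − p̂₂) = √(SE₁² + SE₂²) = √(0.0002053489 + 0.0002719201) = 0.02185, since the two samples are independent.
At 98% confidence z* = 2.326; margin = 2.326 × 0.02185 = 0.05082.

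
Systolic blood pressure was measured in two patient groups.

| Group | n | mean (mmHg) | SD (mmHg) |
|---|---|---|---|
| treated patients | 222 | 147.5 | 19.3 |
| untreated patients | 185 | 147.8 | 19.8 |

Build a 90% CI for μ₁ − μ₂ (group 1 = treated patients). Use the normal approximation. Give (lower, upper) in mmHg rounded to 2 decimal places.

(-3.51, 2.91)

Per-group SEs: s₁/√n₁ = 19.3/√222 = 1.2953, s₂/√n₂ = 19.8/√185 = 1.4557.
Unpooled SE of the difference: √(1.67780209 + 2.11906249) = 1.9486.
Margin of error = z* · SE = 1.645 × 1.9486 = 3.2054.
x̄₁ − x̄₂ = 147.5 − 147.8 = -0.3000.
CI: -0.3000 ± 3.2054 = (-3.51, 2.91).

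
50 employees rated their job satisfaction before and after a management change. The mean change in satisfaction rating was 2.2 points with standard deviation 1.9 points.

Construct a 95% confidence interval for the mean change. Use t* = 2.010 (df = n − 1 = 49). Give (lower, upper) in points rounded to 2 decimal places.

(1.66, 2.74)

Paired design: SE = s_d/√n = 1.9/√50 = 0.2687.
t* = 2.010; margin of error = 2.010 × 0.2687 = 0.5401.
2.2 ± 0.5401 → (1.66, 2.74).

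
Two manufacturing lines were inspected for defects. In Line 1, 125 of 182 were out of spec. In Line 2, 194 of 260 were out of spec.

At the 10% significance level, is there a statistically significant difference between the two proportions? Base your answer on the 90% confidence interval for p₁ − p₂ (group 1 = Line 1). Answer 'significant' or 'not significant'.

not significant

p̂₁ = 125/182 = 0.6868 and p̂₂ = 194/260 = 0.7462.
SE₁ = √(p̂₁(1−p̂₁)/n₁) = √(0.6868·0.3132/182) = 0.03438; SE₂ = √(0.7462·0.2538/260) = 0.02699.
Independent samples: SE of the difference = √(SE₁² + SE₂²) = √(0.0011819844 + 0.0007284601) = 0.04371.
z* for 90% confidence is 1.645, so the margin of error is 1.645 × 0.04371 = 0.07190.
Point estimate p̂₁ − p̂₂ = 0.6868 − 0.7462 = -0.0594.
-0.0594 ± 0.07190 → (-0.13130, 0.01250).
The interval (-0.13130, 0.01250) contains 0, so the difference is not significant.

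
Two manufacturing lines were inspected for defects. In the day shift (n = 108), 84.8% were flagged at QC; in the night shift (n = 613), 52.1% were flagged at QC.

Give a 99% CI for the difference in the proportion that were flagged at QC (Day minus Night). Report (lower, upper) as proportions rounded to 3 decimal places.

The two standard errors are √(0.8480×0.1520/108) = 0.03455 and √(0.5210×0.4790/613) = 0.02018.
Because the samples are independent, SE_diff = √(0.03455² + 0.02018²) = 0.04001.
Using z* = 2.576 for 99%, ME = 2.576 × 0.04001 = 0.10307.
p̂₁ − p̂₂ = 0.3270; interval 0.3270 ± 0.10307 gives (0.224, 0.430).

(0.224, 0.430)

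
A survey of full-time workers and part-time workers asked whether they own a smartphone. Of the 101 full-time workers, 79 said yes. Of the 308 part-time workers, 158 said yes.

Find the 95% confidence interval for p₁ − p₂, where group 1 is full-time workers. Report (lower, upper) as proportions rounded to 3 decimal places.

(0.171, 0.367)

First, p̂₁ = 79/101 = 0.7822; p̂₂ = 158/308 = 0.5130.
The two standard errors are √(0.7822×0.2178/101) = 0.04107 and √(0.5130×0.4870/308) = 0.02848.
Because the samples are independent, SE_diff = √(0.04107² + 0.02848²) = 0.04998.
Using z* = 1.960 for 95%, ME = 1.960 × 0.04998 = 0.09796.
p̂₁ − p̂₂ = 0.2692; interval 0.2692 ± 0.09796 gives (0.171, 0.367).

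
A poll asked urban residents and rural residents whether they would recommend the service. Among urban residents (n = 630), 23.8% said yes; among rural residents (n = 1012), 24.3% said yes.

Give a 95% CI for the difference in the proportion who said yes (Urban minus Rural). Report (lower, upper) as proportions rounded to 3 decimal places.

SE₁ = √(p̂₁(1−p̂₁)/n₁) = √(0.2380·0.7620/630) = 0.01697; SE₂ = √(0.2430·0.7570/1012) = 0.01348.
Independent samples: SE of the difference = √(SE₁² + SE₂²) = √(0.0002879809 + 0.0001817104) = 0.02167.
z* for 95% confidence is 1.960, so the margin of error is 1.960 × 0.02167 = 0.04247.
Point estimate p̂₁ − p̂₂ = 0.2380 − 0.2430 = -0.0050.
-0.0050 ± 0.04247 → (-0.047, 0.037).

(-0.047, 0.037)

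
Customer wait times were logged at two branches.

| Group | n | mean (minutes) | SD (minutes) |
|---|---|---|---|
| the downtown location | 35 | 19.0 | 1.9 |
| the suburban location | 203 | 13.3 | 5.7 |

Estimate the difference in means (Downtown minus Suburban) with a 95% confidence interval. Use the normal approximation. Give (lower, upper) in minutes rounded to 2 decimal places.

(4.69, 6.71)

SE₁ = s₁/√n₁ = 1.9/√35 = 0.3212; SE₂ = 5.7/√203 = 0.4001.
Independent samples, unequal variances: SE_diff = √(SE₁² + SE₂²) = √(0.10316944 + 0.16008001) = 0.5131.
z* = 1.960, so margin of error = 1.960 × 0.5131 = 1.0057.
Difference in means = 19.0 − 13.3 = 5.7000.
5.7000 ± 1.0057 → (4.69, 6.71).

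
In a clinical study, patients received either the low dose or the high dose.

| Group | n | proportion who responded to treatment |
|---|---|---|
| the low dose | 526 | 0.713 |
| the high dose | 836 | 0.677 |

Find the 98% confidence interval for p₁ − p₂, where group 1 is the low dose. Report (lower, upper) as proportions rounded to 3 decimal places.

(-0.023, 0.095)

SE₁ = √(p̂₁(1−p̂₁)/n₁) = √(0.7130·0.2870/526) = 0.01972; SE₂ = √(0.6770·0.3230/836) = 0.01617.
Independent samples: SE of the difference = √(SE₁² + SE₂²) = √(0.0003888784 + 0.0002614689) = 0.02550.
z* for 98% confidence is 2.326, so the margin of error is 2.326 × 0.02550 = 0.05931.
Point estimate p̂₁ − p̂₂ = 0.7130 − 0.6770 = 0.0360.
0.0360 ± 0.05931 → (-0.023, 0.095).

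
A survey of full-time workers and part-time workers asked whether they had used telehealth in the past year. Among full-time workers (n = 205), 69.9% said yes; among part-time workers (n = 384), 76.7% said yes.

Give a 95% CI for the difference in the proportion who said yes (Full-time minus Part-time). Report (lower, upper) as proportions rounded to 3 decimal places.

The two standard errors are √(0.6990×0.3010/205) = 0.03204 and √(0.7670×0.2330/384) = 0.02157.
Because the samples are independent, SE_diff = √(0.03204² + 0.02157²) = 0.03862.
Using z* = 1.960 for 95%, ME = 1.960 × 0.03862 = 0.07570.
p̂₁ − p̂₂ = -0.0680; interval -0.0680 ± 0.07570 gives (-0.144, 0.008).

(-0.144, 0.008)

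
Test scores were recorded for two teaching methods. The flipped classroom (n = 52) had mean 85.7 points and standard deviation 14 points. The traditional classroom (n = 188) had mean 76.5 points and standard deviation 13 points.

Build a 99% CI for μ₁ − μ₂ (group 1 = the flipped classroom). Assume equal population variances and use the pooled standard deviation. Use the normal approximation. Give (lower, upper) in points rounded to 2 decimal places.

(3.86, 14.54)

s_p = √[((n₁−1)s₁² + (n₂−1)s₂²)/(n₁+n₂−2)] = √[(51·14² + 187·13²)/238] = 13.2207.
SE = 13.2207·√(1/52 + 1/188) = 2.0715.
With z* = 2.576, margin = 2.576 × 2.0715 = 5.3362.
x̄₁ − x̄₂ = 85.7 − 76.5 = 9.2000; interval 9.2000 ± 5.3362 = (3.86, 14.54).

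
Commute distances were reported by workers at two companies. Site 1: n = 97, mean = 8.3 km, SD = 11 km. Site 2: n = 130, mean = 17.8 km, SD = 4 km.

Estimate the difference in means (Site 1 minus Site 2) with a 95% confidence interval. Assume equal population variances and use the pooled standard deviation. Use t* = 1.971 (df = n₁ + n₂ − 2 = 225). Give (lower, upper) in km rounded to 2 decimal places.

(-11.56, -7.44)

Pooled variance s_p² = [96·11² + 129·4²] / (97+130−2) = 60.8000, so s_p = 7.7974.
SE_diff = s_p·√(1/n₁ + 1/n₂) = 7.7974·√(1/97 + 1/130) = 1.0462.
t* = 1.971; margin = 1.971 × 1.0462 = 2.0621.
Difference = 8.3 − 17.8 = -9.5000.
-9.5000 ± 2.0621 → (-11.56, -7.44).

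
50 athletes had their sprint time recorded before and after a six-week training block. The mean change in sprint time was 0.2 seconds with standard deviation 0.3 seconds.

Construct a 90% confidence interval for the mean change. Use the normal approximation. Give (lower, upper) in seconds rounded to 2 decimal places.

(0.13, 0.27)

Paired design: SE = s_d/√n = 0.3/√50 = 0.0424.
z* = 1.645; margin of error = 1.645 × 0.0424 = 0.0697.
0.2 ± 0.0697 → (0.13, 0.27).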